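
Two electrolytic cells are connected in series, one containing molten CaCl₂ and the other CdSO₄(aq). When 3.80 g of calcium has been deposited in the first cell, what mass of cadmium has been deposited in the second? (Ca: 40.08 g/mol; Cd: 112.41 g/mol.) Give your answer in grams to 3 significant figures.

10.7 g

n(Ca) = 3.80 / 40.08 = 0.09481 mol
Ca²⁺ + 2e⁻ → Ca, so n(e⁻) = 2 × 0.09481 = 0.1896 mol
The cells are in series, so the same charge (and hence the same n(e⁻) = 0.1896 mol) passes through both.
Cd²⁺ + 2e⁻ → Cd, so n(Cd) = 0.1896 / 2 = 0.09480 mol
m(Cd) = 0.09480 × 112.41 = 10.7 g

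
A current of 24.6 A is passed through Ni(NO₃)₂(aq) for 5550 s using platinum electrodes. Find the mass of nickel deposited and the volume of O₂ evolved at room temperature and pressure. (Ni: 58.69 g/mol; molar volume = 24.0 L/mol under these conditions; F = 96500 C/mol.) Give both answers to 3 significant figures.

Q = 24.6 × 5550 = 1.365×10^5 C; n(e⁻) = 1.365×10^5 / 96500 = 1.415 mol
Cathode: Ni²⁺ + 2e⁻ → Ni → n(Ni) = 1.415/2 = 0.7075 mol → 41.5 g
Anode: 2H₂O → O₂ + 4H⁺ + 4e⁻ → n(O₂) = 1.415/4 = 0.3538 mol → 8.49 L

41.5 g Ni; 8.49 L O₂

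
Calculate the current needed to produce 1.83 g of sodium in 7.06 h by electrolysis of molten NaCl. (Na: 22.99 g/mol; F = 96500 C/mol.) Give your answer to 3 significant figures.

n(Na) = 1.83 / 22.99 = 0.07960 mol
Na⁺ + e⁻ → Na, so n(e⁻) = 0.07960 mol
Q = 0.07960 × 96500 = 7681 C
I = Q / t = 7681 / 25416 s = 0.302 A

0.302 A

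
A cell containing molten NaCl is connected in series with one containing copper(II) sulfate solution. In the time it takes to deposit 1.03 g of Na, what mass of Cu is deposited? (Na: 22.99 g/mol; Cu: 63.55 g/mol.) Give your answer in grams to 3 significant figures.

1.42 g

n(Na) = 1.03 / 22.99 = 0.04480 mol
Na⁺ + e⁻ → Na, so n(e⁻) = 0.04480 mol
Since the cells are in series, n(e⁻) in the Cu cell is also 0.04480 mol.
Cu²⁺ + 2e⁻ → Cu, so n(Cu) = 0.04480 / 2 = 0.02240 mol
m(Cu) = 0.02240 × 63.55 = 1.42 g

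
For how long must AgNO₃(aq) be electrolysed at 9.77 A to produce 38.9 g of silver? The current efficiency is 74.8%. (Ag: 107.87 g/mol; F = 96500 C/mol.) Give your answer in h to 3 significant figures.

1.32 h

n(Ag) = 38.9 / 107.87 = 0.3606 mol
Ag⁺ + e⁻ → Ag, so n(e⁻) = 0.3606 mol
Q = 0.3606 × 96500 / 0.748 = 46520 C
t = Q / I = 46520 / 9.77 = 4762 s = 1.32 h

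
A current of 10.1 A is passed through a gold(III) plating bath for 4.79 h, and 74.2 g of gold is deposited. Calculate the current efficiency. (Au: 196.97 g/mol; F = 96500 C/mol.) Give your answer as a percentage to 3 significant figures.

Q = 10.1 × 17244 = 1.742×10^5 C
n(e⁻) = 1.742×10^5 / 96500 = 1.805 mol
Au³⁺ + 3e⁻ → Au, so theoretical n(Au) = 0.6017 mol → 118.5 g
Efficiency = 74.2 / 118.5 = 0.6262 = 62.6%

62.6%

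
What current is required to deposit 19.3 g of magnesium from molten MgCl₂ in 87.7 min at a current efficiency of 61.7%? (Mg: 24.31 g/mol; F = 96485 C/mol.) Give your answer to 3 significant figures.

n(Mg) = 19.3 / 24.31 = 0.7939 mol
Mg²⁺ + 2e⁻ → Mg, so n(e⁻) = 2 × 0.7939 = 1.588 mol
Q = 1.588 × 96485 / 0.617 = 2.483×10^5 C
I = Q / t = 2.483×10^5 / 5262 s = 47.2 A

47.2 A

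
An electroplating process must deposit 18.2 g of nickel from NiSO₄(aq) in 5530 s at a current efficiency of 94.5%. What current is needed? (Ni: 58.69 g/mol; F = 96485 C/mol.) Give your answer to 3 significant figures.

n(Ni) = 18.2 / 58.69 = 0.3101 mol
Ni²⁺ + 2e⁻ → Ni, so n(e⁻) = 2 × 0.3101 = 0.6202 mol
Q = 0.6202 × 96485 / 0.945 = 63320 C
I = Q / t = 63320 / 5530 s = 11.5 A

11.5 A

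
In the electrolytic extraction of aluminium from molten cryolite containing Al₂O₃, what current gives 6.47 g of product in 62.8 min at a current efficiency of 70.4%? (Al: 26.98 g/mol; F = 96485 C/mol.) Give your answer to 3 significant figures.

n(Al) = 6.47 / 26.98 = 0.2398 mol
Al³⁺ + 3e⁻ → Al, so n(e⁻) = 3 × 0.2398 = 0.7194 mol
Q = 0.7194 × 96485 / 0.704 = 98600 C
I = Q / t = 98600 / 3768 s = 26.2 A

26.2 A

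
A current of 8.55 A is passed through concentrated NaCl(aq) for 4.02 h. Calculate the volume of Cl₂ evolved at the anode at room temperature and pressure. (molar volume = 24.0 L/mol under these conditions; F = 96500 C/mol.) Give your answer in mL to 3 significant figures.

Q = It = 8.55 × 14472 = 1.237×10^5 C
n(e⁻) = 1.237×10^5 / 96500 = 1.282 mol
2Cl⁻ → Cl₂ + 2e⁻, so n(Cl₂) = 1.282 / 2 = 0.6410 mol
V = 0.6410 × 24.0 = 15.38 L
= 15400 mL

15400 mL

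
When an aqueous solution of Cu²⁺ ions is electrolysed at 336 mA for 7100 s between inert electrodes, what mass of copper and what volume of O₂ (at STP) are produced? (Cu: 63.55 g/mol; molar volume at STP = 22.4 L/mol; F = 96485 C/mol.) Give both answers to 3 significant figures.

0.786 g Cu; 0.138 L O₂

Q = 0.336 × 7100 = 2386 C; n(e⁻) = 2386 / 96485 = 0.02473 mol
Cathode: Cu²⁺ + 2e⁻ → Cu → n(Cu) = 0.02473/2 = 0.01237 mol → 0.786 g
Anode: 2H₂O → O₂ + 4H⁺ + 4e⁻ → n(O₂) = 0.02473/4 = 0.006183 mol → 0.138 L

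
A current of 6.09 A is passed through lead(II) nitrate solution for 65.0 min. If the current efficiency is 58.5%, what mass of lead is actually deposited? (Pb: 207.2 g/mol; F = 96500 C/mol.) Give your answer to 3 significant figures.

Q = 6.09 × 3900 = 23750 C
n(e⁻) = 23750 / 96500 = 0.2461 mol
Pb²⁺ + 2e⁻ → Pb, so theoretical m(Pb) = 0.1231 × 207.2 = 25.51 g
Actual mass = 58.5% × 25.51 = 14.9 g

14.9 g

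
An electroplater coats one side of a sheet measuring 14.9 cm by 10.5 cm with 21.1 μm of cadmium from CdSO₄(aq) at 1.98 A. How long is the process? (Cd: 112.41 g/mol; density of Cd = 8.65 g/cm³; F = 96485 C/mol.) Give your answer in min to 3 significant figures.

Plated area = 14.9 × 10.5 = 156.5 cm²
Volume = 156.5 × 21.1×10⁻⁴ cm = 0.3302 cm³
m(Cd) = 0.3302 × 8.65 = 2.856 g
n(Cd) = 2.856 / 112.41 = 0.02541 mol; n(e⁻) = 2 × 0.02541 = 0.05082 mol
Q = 0.05082 × 96485 = 4903 C
t = 4903 / 1.98 = 2476 s = 41.3 min

41.3 min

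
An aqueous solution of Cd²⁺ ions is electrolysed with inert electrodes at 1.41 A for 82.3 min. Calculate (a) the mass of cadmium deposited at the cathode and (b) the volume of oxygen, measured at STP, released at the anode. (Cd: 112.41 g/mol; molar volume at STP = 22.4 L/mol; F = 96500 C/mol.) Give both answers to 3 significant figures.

Q = 1.41 × 4938 = 6963 C; n(e⁻) = 6963 / 96500 = 0.07216 mol
Cathode: Cd²⁺ + 2e⁻ → Cd → n(Cd) = 0.07216/2 = 0.03608 mol → 4.06 g
Anode: 2H₂O → O₂ + 4H⁺ + 4e⁻ → n(O₂) = 0.07216/4 = 0.01804 mol → 0.404 L

4.06 g Cd; 0.404 L O₂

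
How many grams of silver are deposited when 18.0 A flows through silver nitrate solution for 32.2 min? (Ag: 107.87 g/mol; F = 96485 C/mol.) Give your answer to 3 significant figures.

Q = It = 18.0 × 1932 = 34780 C
n(e⁻) = 34780 / 96485 = 0.3605 mol
Ag⁺ + e⁻ → Ag, so n(Ag) = 0.3605 mol
m = 0.3605 × 107.87 = 38.9 g

38.9 g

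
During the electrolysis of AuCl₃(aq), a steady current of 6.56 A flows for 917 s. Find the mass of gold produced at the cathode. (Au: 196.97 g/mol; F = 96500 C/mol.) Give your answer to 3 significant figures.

4.09 g

Charge passed = 6.56 × 917 = 6016 C
n(e⁻) = 6016 / 96500 = 0.06234 mol
Au³⁺ + 3e⁻ → Au, so n(Au) = 0.06234 / 3 = 0.02078 mol
m = 0.02078 × 196.97 = 4.09 g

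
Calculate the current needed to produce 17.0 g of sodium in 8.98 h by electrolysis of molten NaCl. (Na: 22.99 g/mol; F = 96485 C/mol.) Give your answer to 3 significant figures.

n(Na) = 17.0 / 22.99 = 0.7395 mol
Na⁺ + e⁻ → Na, so n(e⁻) = 0.7395 mol
Q = 0.7395 × 96485 = 71350 C
I = Q / t = 71350 / 32328 s = 2.21 A

2.21 A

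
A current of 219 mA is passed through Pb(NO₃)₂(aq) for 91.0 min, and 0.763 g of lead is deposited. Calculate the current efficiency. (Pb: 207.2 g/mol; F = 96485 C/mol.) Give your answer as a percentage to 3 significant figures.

59.4%

Q = 0.219 × 5460 = 1196 C
n(e⁻) = 1196 / 96485 = 0.01240 mol
Pb²⁺ + 2e⁻ → Pb, so theoretical n(Pb) = 0.006200 mol → 1.285 g
Efficiency = 0.763 / 1.285 = 0.5938 = 59.4%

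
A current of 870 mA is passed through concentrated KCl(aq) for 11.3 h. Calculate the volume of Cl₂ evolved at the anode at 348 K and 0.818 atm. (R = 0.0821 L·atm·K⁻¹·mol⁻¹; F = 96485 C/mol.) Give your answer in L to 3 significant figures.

6.41 L

Q = It = 0.870 × 40680 = 35390 C
Moles of electrons = 35390 / 96485 = 0.3668 mol
2Cl⁻ → Cl₂ + 2e⁻, so n(Cl₂) = 0.3668 / 2 = 0.1834 mol
V = nRT/P = 0.1834 × 0.0821 × 348 / 0.818 = 6.406 L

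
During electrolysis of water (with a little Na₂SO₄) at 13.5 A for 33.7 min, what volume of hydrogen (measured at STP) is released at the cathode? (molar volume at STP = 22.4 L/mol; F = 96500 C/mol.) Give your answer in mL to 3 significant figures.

Q = 13.5 A × 2022 s = 27300 C
n(e⁻) = 27300 / 96500 = 0.2829 mol
2H⁺ + 2e⁻ → H₂, so n(H₂) = 0.2829 / 2 = 0.1415 mol
V = 0.1415 × 22.4 = 3.170 L
= 3170 mL

3170 mL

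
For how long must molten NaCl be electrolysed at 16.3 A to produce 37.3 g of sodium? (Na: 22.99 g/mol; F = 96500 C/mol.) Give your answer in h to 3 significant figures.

n(Na) = 37.3 / 22.99 = 1.622 mol
Na⁺ + e⁻ → Na, so n(e⁻) = 1.622 mol
Q = 1.622 × 96500 = 1.565×10^5 C
t = Q / I = 1.565×10^5 / 16.3 = 9601 s = 2.67 h

2.67 h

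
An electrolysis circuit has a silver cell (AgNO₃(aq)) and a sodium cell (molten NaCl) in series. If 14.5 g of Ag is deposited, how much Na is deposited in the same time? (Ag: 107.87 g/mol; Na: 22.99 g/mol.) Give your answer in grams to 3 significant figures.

n(Ag) = 14.5 / 107.87 = 0.1344 mol
Ag⁺ + e⁻ → Ag, so n(e⁻) = 0.1344 mol
Same current for the same time ⇒ same n(e⁻) = 0.1344 mol in both cells.
Na⁺ + e⁻ → Na, so n(Na) = 0.1344 mol
m(Na) = 0.1344 × 22.99 = 3.09 g

3.09 g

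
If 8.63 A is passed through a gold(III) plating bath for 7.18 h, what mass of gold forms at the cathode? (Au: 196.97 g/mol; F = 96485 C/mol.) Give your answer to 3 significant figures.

Q = 8.63 A × 25848 s = 2.231×10^5 C
n(e⁻) = 2.231×10^5 / 96485 = 2.312 mol
Au³⁺ + 3e⁻ → Au, so n(Au) = 2.312 / 3 = 0.7707 mol
m = 0.7707 × 196.97 = 152 g

152 g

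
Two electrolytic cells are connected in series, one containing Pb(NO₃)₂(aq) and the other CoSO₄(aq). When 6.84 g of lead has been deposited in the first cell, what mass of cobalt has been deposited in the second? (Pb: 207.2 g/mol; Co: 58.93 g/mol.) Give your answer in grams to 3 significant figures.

n(Pb) = 6.84 / 207.2 = 0.03301 mol
Pb²⁺ + 2e⁻ → Pb, so n(e⁻) = 2 × 0.03301 = 0.06602 mol
Since the cells are in series, n(e⁻) in the Co cell is also 0.06602 mol.
Co²⁺ + 2e⁻ → Co, so n(Co) = 0.06602 / 2 = 0.03301 mol
m(Co) = 0.03301 × 58.93 = 1.95 g

1.95 g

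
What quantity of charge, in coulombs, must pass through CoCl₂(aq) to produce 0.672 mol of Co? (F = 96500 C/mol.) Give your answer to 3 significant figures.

Co²⁺ + 2e⁻ → Co, so n(e⁻) = 2 × 0.672 = 1.344 mol
Q = 1.344 × 96500 = 1.297×10^5 C

1.30×10^5 C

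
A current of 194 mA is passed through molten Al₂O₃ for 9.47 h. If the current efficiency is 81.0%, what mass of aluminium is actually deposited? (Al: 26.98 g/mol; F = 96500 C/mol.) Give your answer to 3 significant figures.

Q = 0.194 × 34092 = 6614 C
n(e⁻) = 6614 / 96500 = 0.06854 mol
Al³⁺ + 3e⁻ → Al, so theoretical m(Al) = 0.02285 × 26.98 = 0.6165 g
Actual mass = 81.0% × 0.6165 = 0.499 g

0.499 g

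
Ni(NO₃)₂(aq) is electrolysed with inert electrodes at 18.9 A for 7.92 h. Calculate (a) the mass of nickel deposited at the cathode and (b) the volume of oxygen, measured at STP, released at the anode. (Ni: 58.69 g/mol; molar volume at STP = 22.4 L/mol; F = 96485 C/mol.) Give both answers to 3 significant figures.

Q = 18.9 × 28512 = 5.389×10^5 C; n(e⁻) = 5.389×10^5 / 96485 = 5.585 mol
Cathode: Ni²⁺ + 2e⁻ → Ni → n(Ni) = 5.585/2 = 2.793 mol → 164 g
Anode: 2H₂O → O₂ + 4H⁺ + 4e⁻ → n(O₂) = 5.585/4 = 1.396 mol → 31.3 L

164 g Ni; 31.3 L O₂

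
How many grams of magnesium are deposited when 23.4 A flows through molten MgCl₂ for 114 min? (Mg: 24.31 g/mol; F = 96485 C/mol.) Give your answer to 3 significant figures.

Q = 23.4 A × 6840 s = 1.601×10^5 C
n(e⁻) = 1.601×10^5 / 96485 = 1.659 mol
Mg²⁺ + 2e⁻ → Mg, so n(Mg) = 1.659 / 2 = 0.8295 mol
m = 0.8295 × 24.31 = 20.2 g

20.2 g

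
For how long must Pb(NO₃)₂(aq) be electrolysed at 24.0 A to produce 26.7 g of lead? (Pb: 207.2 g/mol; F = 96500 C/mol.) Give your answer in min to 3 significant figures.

17.3 min

n(Pb) = 26.7 / 207.2 = 0.1289 mol
Pb²⁺ + 2e⁻ → Pb, so n(e⁻) = 2 × 0.1289 = 0.2578 mol
Q = 0.2578 × 96500 = 24880 C
t = Q / I = 24880 / 24.0 = 1037 s = 17.3 min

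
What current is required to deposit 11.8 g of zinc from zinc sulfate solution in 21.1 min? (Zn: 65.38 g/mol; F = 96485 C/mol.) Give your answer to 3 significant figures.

n(Zn) = 11.8 / 65.38 = 0.1805 mol
Zn²⁺ + 2e⁻ → Zn, so n(e⁻) = 2 × 0.1805 = 0.3610 mol
Q = 0.3610 × 96485 = 34830 C
I = Q / t = 34830 / 1266 s = 27.5 A

27.5 A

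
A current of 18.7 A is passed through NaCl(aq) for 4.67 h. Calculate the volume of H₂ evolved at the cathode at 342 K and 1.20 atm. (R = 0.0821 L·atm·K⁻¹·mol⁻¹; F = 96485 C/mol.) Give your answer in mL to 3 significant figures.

38100 mL

Charge passed = 18.7 × 16812 = 3.144×10^5 C
n(e⁻) = 3.144×10^5 / 96485 = 3.259 mol
2H⁺ + 2e⁻ → H₂, so n(H₂) = 3.259 / 2 = 1.630 mol
V = nRT/P = 1.630 × 0.0821 × 342 / 1.20 = 38.14 L
= 38100 mL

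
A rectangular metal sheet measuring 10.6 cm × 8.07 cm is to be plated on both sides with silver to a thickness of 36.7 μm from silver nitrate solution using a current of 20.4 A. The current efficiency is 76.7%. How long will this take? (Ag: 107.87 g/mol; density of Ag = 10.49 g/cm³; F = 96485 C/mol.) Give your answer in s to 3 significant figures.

377 s

Plated area = 2 × 10.6 × 8.07 = 171.1 cm²
Volume = 171.1 × 36.7×10⁻⁴ cm = 0.6279 cm³
m(Ag) = 0.6279 × 10.49 = 6.587 g
n(Ag) = 6.587 / 107.87 = 0.06106 mol; n(e⁻) = 0.06106 mol
Q = 0.06106 × 96485 / 0.767 = 7681 C
t = 7681 / 20.4 = 376.5 s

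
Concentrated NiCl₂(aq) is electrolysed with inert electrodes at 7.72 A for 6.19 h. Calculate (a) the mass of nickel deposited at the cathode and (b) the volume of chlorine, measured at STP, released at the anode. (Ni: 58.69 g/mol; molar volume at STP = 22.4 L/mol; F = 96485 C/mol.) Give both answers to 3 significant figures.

52.3 g Ni; 20.0 L Cl₂

Q = 7.72 × 22284 = 1.720×10^5 C; n(e⁻) = 1.720×10^5 / 96485 = 1.783 mol
Cathode: Ni²⁺ + 2e⁻ → Ni → n(Ni) = 1.783/2 = 0.8915 mol → 52.3 g
Anode: 2Cl⁻ → Cl₂ + 2e⁻ → n(Cl₂) = 1.783/2 = 0.8915 mol → 20.0 L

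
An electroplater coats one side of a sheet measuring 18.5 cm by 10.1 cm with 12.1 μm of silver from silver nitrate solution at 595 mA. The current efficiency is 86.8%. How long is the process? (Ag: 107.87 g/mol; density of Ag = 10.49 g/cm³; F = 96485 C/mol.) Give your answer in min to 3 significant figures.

68.5 min

Plated area = 18.5 × 10.1 = 186.9 cm²
Volume = 186.9 × 12.1×10⁻⁴ cm = 0.2261 cm³
m(Ag) = 0.2261 × 10.49 = 2.372 g
n(Ag) = 2.372 / 107.87 = 0.02199 mol; n(e⁻) = 0.02199 mol
Q = 0.02199 × 96485 / 0.868 = 2444 C
t = 2444 / 0.595 = 4108 s = 68.5 min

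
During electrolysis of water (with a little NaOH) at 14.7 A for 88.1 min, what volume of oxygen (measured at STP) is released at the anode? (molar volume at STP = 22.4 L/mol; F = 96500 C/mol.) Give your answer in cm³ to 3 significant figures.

Q = 14.7 A × 5286 s = 77700 C
Moles of electrons = 77700 / 96500 = 0.8052 mol
2H₂O → O₂ + 4H⁺ + 4e⁻, so n(O₂) = 0.8052 / 4 = 0.2013 mol
V = 0.2013 × 22.4 = 4.509 L
= 4510 cm³

4510 cm³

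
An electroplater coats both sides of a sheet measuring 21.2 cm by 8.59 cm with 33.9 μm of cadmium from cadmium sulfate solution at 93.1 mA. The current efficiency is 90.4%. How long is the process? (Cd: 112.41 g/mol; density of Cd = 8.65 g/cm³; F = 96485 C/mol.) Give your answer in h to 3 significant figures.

60.5 h

Plated area = 2 × 21.2 × 8.59 = 364.2 cm²
Volume = 364.2 × 33.9×10⁻⁴ cm = 1.235 cm³
m(Cd) = 1.235 × 8.65 = 10.68 g
n(Cd) = 10.68 / 112.41 = 0.09501 mol; n(e⁻) = 2 × 0.09501 = 0.1900 mol
Q = 0.1900 × 96485 / 0.904 = 20280 C
t = 20280 / 0.0931 = 2.178×10^5 s = 60.5 h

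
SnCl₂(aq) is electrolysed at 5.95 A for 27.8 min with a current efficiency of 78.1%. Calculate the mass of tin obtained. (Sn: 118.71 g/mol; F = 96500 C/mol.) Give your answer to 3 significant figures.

Q = 5.95 × 1668 = 9925 C
n(e⁻) = 9925 / 96500 = 0.1028 mol
Sn²⁺ + 2e⁻ → Sn, so theoretical m(Sn) = 0.05140 × 118.71 = 6.102 g
Actual mass = 78.1% × 6.102 = 4.77 g

4.77 g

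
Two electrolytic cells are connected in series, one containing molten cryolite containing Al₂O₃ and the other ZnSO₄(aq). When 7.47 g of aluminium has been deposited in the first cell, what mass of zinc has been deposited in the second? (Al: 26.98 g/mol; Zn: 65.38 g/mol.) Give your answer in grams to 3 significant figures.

n(Al) = 7.47 / 26.98 = 0.2769 mol
Al³⁺ + 3e⁻ → Al, so n(e⁻) = 3 × 0.2769 = 0.8307 mol
Same current for the same time ⇒ same n(e⁻) = 0.8307 mol in both cells.
Zn²⁺ + 2e⁻ → Zn, so n(Zn) = 0.8307 / 2 = 0.4154 mol
m(Zn) = 0.4154 × 65.38 = 27.2 g

27.2 g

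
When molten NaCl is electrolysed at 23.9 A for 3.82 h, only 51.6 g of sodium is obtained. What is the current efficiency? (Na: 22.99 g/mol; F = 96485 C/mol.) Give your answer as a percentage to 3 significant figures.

65.9%

Q = 23.9 × 13752 = 3.287×10^5 C
n(e⁻) = 3.287×10^5 / 96485 = 3.407 mol
Na⁺ + e⁻ → Na, so theoretical n(Na) = 3.407 mol → 78.33 g
Efficiency = 51.6 / 78.33 = 0.6588 = 65.9%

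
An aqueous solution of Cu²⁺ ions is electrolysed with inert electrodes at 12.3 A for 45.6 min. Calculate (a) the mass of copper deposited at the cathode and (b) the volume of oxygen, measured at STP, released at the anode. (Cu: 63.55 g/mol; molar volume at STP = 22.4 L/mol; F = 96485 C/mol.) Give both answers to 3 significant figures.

11.1 g Cu; 1.95 L O₂

Q = 12.3 × 2736 = 33650 C; n(e⁻) = 33650 / 96485 = 0.3488 mol
Cathode: Cu²⁺ + 2e⁻ → Cu → n(Cu) = 0.3488/2 = 0.1744 mol → 11.1 g
Anode: 2H₂O → O₂ + 4H⁺ + 4e⁻ → n(O₂) = 0.3488/4 = 0.08720 mol → 1.95 L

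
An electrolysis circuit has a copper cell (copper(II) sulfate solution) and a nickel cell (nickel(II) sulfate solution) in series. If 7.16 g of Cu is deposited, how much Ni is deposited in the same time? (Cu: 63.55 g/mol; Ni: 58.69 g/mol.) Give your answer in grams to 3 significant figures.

n(Cu) = 7.16 / 63.55 = 0.1127 mol
Cu²⁺ + 2e⁻ → Cu, so n(e⁻) = 2 × 0.1127 = 0.2254 mol
In series, the same 0.2254 mol of electrons flows through the second cell.
Ni²⁺ + 2e⁻ → Ni, so n(Ni) = 0.2254 / 2 = 0.1127 mol
m(Ni) = 0.1127 × 58.69 = 6.61 g

6.61 g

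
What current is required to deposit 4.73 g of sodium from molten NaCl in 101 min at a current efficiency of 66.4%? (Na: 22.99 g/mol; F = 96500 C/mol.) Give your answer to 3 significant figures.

n(Na) = 4.73 / 22.99 = 0.2057 mol
Na⁺ + e⁻ → Na, so n(e⁻) = 0.2057 mol
Q = 0.2057 × 96500 / 0.664 = 29890 C
I = Q / t = 29890 / 6060 s = 4.93 A

4.93 A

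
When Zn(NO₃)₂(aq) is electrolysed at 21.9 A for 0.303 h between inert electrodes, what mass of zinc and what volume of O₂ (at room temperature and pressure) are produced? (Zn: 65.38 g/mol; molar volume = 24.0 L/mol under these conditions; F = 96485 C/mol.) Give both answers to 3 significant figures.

8.09 g Zn; 1.49 L O₂

Q = 21.9 × 1090.8 = 23890 C; n(e⁻) = 23890 / 96485 = 0.2476 mol
Cathode: Zn²⁺ + 2e⁻ → Zn → n(Zn) = 0.2476/2 = 0.1238 mol → 8.09 g
Anode: 2H₂O → O₂ + 4H⁺ + 4e⁻ → n(O₂) = 0.2476/4 = 0.06190 mol → 1.49 L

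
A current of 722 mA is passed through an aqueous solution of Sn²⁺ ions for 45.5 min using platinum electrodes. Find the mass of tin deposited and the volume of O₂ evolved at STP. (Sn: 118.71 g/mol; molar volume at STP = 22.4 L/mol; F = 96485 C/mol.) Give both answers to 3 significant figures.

1.21 g Sn; 0.114 L O₂

Q = 0.722 × 2730 = 1971 C; n(e⁻) = 1971 / 96485 = 0.02043 mol
Cathode: Sn²⁺ + 2e⁻ → Sn → n(Sn) = 0.02043/2 = 0.01022 mol → 1.21 g
Anode: 2H₂O → O₂ + 4H⁺ + 4e⁻ → n(O₂) = 0.02043/4 = 0.005108 mol → 0.114 L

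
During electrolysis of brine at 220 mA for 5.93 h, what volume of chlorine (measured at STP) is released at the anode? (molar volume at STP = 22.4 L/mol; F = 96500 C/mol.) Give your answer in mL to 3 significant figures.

Q = It = 0.220 × 21348 = 4697 C
n(e⁻) = 4697 / 96500 = 0.04867 mol
2Cl⁻ → Cl₂ + 2e⁻, so n(Cl₂) = 0.04867 / 2 = 0.02434 mol
V = 0.02434 × 22.4 = 0.5452 L
= 545 mL

545 mL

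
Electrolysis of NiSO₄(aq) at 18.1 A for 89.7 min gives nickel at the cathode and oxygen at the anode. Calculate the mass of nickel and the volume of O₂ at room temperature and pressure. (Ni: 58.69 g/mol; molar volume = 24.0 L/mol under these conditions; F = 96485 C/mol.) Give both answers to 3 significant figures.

Q = 18.1 × 5382 = 97410 C; n(e⁻) = 97410 / 96485 = 1.010 mol
Cathode: Ni²⁺ + 2e⁻ → Ni → n(Ni) = 1.010/2 = 0.5050 mol → 29.6 g
Anode: 2H₂O → O₂ + 4H⁺ + 4e⁻ → n(O₂) = 1.010/4 = 0.2525 mol → 6.06 L

29.6 g Ni; 6.06 L O₂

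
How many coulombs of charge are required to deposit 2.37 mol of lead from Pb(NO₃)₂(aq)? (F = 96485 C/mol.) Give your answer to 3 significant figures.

4.57×10^5 C

Pb²⁺ + 2e⁻ → Pb, so n(e⁻) = 2 × 2.37 = 4.740 mol
Q = 4.740 × 96485 = 4.573×10^5 C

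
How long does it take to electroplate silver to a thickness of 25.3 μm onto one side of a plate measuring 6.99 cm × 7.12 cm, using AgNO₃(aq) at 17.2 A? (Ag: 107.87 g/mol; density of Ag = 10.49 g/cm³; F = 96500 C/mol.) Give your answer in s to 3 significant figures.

Plated area = 6.99 × 7.12 = 49.77 cm²
Volume = 49.77 × 25.3×10⁻⁴ cm = 0.1259 cm³
m(Ag) = 0.1259 × 10.49 = 1.321 g
n(Ag) = 1.321 / 107.87 = 0.01225 mol; n(e⁻) = 0.01225 mol
Q = 0.01225 × 96500 = 1182 C
t = 1182 / 17.2 = 68.72 s

68.7 s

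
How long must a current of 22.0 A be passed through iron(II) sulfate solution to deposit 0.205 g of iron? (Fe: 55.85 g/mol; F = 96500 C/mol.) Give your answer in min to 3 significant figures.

0.537 min

n(Fe) = 0.205 / 55.85 = 0.003671 mol
Fe²⁺ + 2e⁻ → Fe, so n(e⁻) = 2 × 0.003671 = 0.007342 mol
Q = 0.007342 × 96500 = 708.5 C
t = Q / I = 708.5 / 22.0 = 32.20 s = 0.537 min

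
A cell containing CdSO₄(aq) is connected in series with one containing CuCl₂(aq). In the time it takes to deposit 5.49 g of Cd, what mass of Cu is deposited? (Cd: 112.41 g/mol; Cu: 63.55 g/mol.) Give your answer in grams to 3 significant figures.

n(Cd) = 5.49 / 112.41 = 0.04884 mol
Cd²⁺ + 2e⁻ → Cd, so n(e⁻) = 2 × 0.04884 = 0.09768 mol
In series, the same 0.09768 mol of electrons flows through the second cell.
Cu²⁺ + 2e⁻ → Cu, so n(Cu) = 0.09768 / 2 = 0.04884 mol
m(Cu) = 0.04884 × 63.55 = 3.10 g

3.10 g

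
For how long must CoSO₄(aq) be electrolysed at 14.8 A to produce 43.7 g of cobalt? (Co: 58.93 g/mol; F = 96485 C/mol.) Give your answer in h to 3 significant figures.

n(Co) = 43.7 / 58.93 = 0.7416 mol
Co²⁺ + 2e⁻ → Co, so n(e⁻) = 2 × 0.7416 = 1.483 mol
Q = 1.483 × 96485 = 1.431×10^5 C
t = Q / I = 1.431×10^5 / 14.8 = 9669 s = 2.69 h

2.69 h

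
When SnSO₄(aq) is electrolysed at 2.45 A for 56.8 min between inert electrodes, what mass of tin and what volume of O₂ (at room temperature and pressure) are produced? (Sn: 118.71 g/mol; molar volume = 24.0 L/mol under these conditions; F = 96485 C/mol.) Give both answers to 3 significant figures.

Q = 2.45 × 3408 = 8350 C; n(e⁻) = 8350 / 96485 = 0.08654 mol
Cathode: Sn²⁺ + 2e⁻ → Sn → n(Sn) = 0.08654/2 = 0.04327 mol → 5.14 g
Anode: 2H₂O → O₂ + 4H⁺ + 4e⁻ → n(O₂) = 0.08654/4 = 0.02164 mol → 0.519 L

5.14 g Sn; 0.519 L O₂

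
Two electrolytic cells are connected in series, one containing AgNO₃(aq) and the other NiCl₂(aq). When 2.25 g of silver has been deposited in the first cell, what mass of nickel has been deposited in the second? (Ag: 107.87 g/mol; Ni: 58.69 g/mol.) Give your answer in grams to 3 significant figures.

n(Ag) = 2.25 / 107.87 = 0.02086 mol
Ag⁺ + e⁻ → Ag, so n(e⁻) = 0.02086 mol
Same current for the same time ⇒ same n(e⁻) = 0.02086 mol in both cells.
Ni²⁺ + 2e⁻ → Ni, so n(Ni) = 0.02086 / 2 = 0.01043 mol
m(Ni) = 0.01043 × 58.69 = 0.612 g

0.612 g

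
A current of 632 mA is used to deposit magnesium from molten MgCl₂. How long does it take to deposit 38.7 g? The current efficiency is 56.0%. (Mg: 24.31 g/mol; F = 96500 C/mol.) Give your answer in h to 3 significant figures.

n(Mg) = 38.7 / 24.31 = 1.592 mol
Mg²⁺ + 2e⁻ → Mg, so n(e⁻) = 2 × 1.592 = 3.184 mol
Q = 3.184 × 96500 / 0.560 = 5.487×10^5 C
t = Q / I = 5.487×10^5 / 0.632 = 8.682×10^5 s = 241 h

241 h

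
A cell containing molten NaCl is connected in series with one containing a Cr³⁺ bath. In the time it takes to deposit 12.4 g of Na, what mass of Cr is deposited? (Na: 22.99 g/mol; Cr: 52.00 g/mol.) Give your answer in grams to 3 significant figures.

9.35 g

n(Na) = 12.4 / 22.99 = 0.5394 mol
Na⁺ + e⁻ → Na, so n(e⁻) = 0.5394 mol
Since the cells are in series, n(e⁻) in the Cr cell is also 0.5394 mol.
Cr³⁺ + 3e⁻ → Cr, so n(Cr) = 0.5394 / 3 = 0.1798 mol
m(Cr) = 0.1798 × 52.00 = 9.35 g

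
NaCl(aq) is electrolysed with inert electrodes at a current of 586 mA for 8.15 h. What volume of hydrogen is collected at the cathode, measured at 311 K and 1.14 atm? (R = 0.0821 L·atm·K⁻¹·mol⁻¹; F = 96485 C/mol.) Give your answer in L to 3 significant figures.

2.00 L

Charge passed = 0.586 × 29340 = 17190 C
n(e⁻) = 17190 / 96485 = 0.1782 mol
2H⁺ + 2e⁻ → H₂, so n(H₂) = 0.1782 / 2 = 0.08910 mol
V = nRT/P = 0.08910 × 0.0821 × 311 / 1.14 = 1.996 L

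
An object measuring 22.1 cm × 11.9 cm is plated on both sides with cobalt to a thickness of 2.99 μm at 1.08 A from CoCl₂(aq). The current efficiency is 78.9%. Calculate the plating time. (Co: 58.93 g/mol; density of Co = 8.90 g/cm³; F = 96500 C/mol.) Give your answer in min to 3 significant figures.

89.7 min

Plated area = 2 × 22.1 × 11.9 = 526.0 cm²
Volume = 526.0 × 2.99×10⁻⁴ cm = 0.1573 cm³
m(Co) = 0.1573 × 8.90 = 1.400 g
n(Co) = 1.400 / 58.93 = 0.02376 mol; n(e⁻) = 2 × 0.02376 = 0.04752 mol
Q = 0.04752 × 96500 / 0.789 = 5812 C
t = 5812 / 1.08 = 5381 s = 89.7 min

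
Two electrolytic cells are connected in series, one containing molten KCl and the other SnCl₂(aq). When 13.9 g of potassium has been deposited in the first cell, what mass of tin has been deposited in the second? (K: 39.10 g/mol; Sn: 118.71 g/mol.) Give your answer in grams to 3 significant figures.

n(K) = 13.9 / 39.10 = 0.3555 mol
K⁺ + e⁻ → K, so n(e⁻) = 0.3555 mol
Same current for the same time ⇒ same n(e⁻) = 0.3555 mol in both cells.
Sn²⁺ + 2e⁻ → Sn, so n(Sn) = 0.3555 / 2 = 0.1778 mol
m(Sn) = 0.1778 × 118.71 = 21.1 g

21.1 g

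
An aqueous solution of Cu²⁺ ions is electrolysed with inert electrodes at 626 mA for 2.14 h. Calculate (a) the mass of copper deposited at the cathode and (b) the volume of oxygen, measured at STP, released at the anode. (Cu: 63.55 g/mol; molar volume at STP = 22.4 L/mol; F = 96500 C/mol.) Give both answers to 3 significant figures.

Q = 0.626 × 7704 = 4823 C; n(e⁻) = 4823 / 96500 = 0.04998 mol
Cathode: Cu²⁺ + 2e⁻ → Cu → n(Cu) = 0.04998/2 = 0.02499 mol → 1.59 g
Anode: 2H₂O → O₂ + 4H⁺ + 4e⁻ → n(O₂) = 0.04998/4 = 0.01250 mol → 0.280 L

1.59 g Cu; 0.280 L O₂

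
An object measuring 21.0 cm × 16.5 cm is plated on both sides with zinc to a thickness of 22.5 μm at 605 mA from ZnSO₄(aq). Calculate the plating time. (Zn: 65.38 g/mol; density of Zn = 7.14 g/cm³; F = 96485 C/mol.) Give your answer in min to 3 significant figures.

Plated area = 2 × 21.0 × 16.5 = 693.0 cm²
Volume = 693.0 × 22.5×10⁻⁴ cm = 1.559 cm³
m(Zn) = 1.559 × 7.14 = 11.13 g
n(Zn) = 11.13 / 65.38 = 0.1702 mol; n(e⁻) = 2 × 0.1702 = 0.3404 mol
Q = 0.3404 × 96485 = 32840 C
t = 32840 / 0.605 = 54280 s = 905 min

905 min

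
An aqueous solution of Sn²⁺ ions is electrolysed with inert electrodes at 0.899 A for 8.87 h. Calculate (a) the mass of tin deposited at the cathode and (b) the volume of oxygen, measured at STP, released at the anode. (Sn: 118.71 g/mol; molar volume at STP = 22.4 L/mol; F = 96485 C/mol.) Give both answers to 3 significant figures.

17.7 g Sn; 1.67 L O₂

Q = 0.899 × 31932 = 28710 C; n(e⁻) = 28710 / 96485 = 0.2976 mol
Cathode: Sn²⁺ + 2e⁻ → Sn → n(Sn) = 0.2976/2 = 0.1488 mol → 17.7 g
Anode: 2H₂O → O₂ + 4H⁺ + 4e⁻ → n(O₂) = 0.2976/4 = 0.07440 mol → 1.67 L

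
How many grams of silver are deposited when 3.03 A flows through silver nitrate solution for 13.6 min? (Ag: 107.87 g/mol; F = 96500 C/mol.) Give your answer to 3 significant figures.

Charge passed = 3.03 × 816 = 2472 C
n(e⁻) = 2472 / 96500 = 0.02562 mol
Ag⁺ + e⁻ → Ag, so n(Ag) = 0.02562 mol
m = 0.02562 × 107.87 = 2.76 g

2.76 g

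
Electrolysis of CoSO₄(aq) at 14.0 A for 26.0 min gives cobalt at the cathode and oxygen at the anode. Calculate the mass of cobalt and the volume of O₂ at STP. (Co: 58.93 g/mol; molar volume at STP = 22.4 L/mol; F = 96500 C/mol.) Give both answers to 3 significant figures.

Q = 14.0 × 1560 = 21840 C; n(e⁻) = 21840 / 96500 = 0.2263 mol
Cathode: Co²⁺ + 2e⁻ → Co → n(Co) = 0.2263/2 = 0.1132 mol → 6.67 g
Anode: 2H₂O → O₂ + 4H⁺ + 4e⁻ → n(O₂) = 0.2263/4 = 0.05658 mol → 1.27 L

6.67 g Co; 1.27 L O₂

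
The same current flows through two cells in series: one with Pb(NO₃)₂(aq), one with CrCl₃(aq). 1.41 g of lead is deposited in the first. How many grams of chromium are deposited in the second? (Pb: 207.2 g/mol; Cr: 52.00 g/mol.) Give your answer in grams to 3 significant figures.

0.236 g

n(Pb) = 1.41 / 207.2 = 0.006805 mol
Pb²⁺ + 2e⁻ → Pb, so n(e⁻) = 2 × 0.006805 = 0.01361 mol
In series, the same 0.01361 mol of electrons flows through the second cell.
Cr³⁺ + 3e⁻ → Cr, so n(Cr) = 0.01361 / 3 = 0.004537 mol
m(Cr) = 0.004537 × 52.00 = 0.236 g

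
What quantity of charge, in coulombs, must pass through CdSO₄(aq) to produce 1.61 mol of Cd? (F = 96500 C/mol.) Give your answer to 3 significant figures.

3.11×10^5 C

Cd²⁺ + 2e⁻ → Cd, so n(e⁻) = 2 × 1.61 = 3.220 mol
Q = 3.220 × 96500 = 3.107×10^5 C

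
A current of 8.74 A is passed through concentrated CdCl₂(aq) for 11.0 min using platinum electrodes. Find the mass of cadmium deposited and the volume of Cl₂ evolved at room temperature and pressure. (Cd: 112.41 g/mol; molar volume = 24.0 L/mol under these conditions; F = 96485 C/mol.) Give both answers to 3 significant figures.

3.36 g Cd; 0.717 L Cl₂

Q = 8.74 × 660 = 5768 C; n(e⁻) = 5768 / 96485 = 0.05978 mol
Cathode: Cd²⁺ + 2e⁻ → Cd → n(Cd) = 0.05978/2 = 0.02989 mol → 3.36 g
Anode: 2Cl⁻ → Cl₂ + 2e⁻ → n(Cl₂) = 0.05978/2 = 0.02989 mol → 0.717 L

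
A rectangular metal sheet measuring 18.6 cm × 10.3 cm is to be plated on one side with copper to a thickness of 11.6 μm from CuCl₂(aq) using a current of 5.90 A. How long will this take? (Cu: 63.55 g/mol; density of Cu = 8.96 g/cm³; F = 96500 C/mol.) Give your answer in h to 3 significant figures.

Plated area = 18.6 × 10.3 = 191.6 cm²
Volume = 191.6 × 11.6×10⁻⁴ cm = 0.2223 cm³
m(Cu) = 0.2223 × 8.96 = 1.992 g
n(Cu) = 1.992 / 63.55 = 0.03135 mol; n(e⁻) = 2 × 0.03135 = 0.06270 mol
Q = 0.06270 × 96500 = 6051 C
t = 6051 / 5.90 = 1026 s = 0.285 h

0.285 h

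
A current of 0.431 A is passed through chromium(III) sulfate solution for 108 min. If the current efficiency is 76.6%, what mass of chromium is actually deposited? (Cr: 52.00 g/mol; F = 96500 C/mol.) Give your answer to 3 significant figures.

0.384 g

Q = 0.431 × 6480 = 2793 C
n(e⁻) = 2793 / 96500 = 0.02894 mol
Cr³⁺ + 3e⁻ → Cr, so theoretical m(Cr) = 0.009647 × 52.00 = 0.5016 g
Actual mass = 76.6% × 0.5016 = 0.384 g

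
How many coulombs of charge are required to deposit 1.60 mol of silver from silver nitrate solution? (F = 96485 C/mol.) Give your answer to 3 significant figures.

1.54×10^5 C

Ag⁺ + e⁻ → Ag, so n(e⁻) = 1 × 1.60 = 1.600 mol
Q = 1.600 × 96485 = 1.544×10^5 C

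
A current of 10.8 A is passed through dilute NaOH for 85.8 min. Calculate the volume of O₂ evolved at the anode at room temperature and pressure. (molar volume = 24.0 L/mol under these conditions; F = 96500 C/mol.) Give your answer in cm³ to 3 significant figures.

3460 cm³

Q = It = 10.8 × 5148 = 55600 C
Moles of electrons = 55600 / 96500 = 0.5762 mol
2H₂O → O₂ + 4H⁺ + 4e⁻, so n(O₂) = 0.5762 / 4 = 0.1441 mol
V = 0.1441 × 24.0 = 3.458 L
= 3460 cm³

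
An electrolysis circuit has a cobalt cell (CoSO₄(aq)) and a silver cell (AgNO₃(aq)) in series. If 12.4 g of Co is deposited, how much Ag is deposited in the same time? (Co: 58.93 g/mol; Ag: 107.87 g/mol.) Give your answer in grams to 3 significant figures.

n(Co) = 12.4 / 58.93 = 0.2104 mol
Co²⁺ + 2e⁻ → Co, so n(e⁻) = 2 × 0.2104 = 0.4208 mol
In series, the same 0.4208 mol of electrons flows through the second cell.
Ag⁺ + e⁻ → Ag, so n(Ag) = 0.4208 mol
m(Ag) = 0.4208 × 107.87 = 45.4 g

45.4 g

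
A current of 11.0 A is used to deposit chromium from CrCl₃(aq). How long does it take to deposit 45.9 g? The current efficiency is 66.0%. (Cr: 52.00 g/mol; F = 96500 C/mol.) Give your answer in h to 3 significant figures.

n(Cr) = 45.9 / 52.00 = 0.8827 mol
Cr³⁺ + 3e⁻ → Cr, so n(e⁻) = 3 × 0.8827 = 2.648 mol
Q = 2.648 × 96500 / 0.660 = 3.872×10^5 C
t = Q / I = 3.872×10^5 / 11.0 = 35200 s = 9.78 h

9.78 h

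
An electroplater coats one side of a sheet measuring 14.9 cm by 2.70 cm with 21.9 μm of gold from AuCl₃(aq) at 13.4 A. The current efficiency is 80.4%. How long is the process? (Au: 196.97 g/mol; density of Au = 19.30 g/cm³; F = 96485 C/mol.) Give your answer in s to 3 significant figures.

232 s

Plated area = 14.9 × 2.70 = 40.23 cm²
Volume = 40.23 × 21.9×10⁻⁴ cm = 0.08810 cm³
m(Au) = 0.08810 × 19.30 = 1.700 g
n(Au) = 1.700 / 196.97 = 0.008631 mol; n(e⁻) = 3 × 0.008631 = 0.02589 mol
Q = 0.02589 × 96485 / 0.804 = 3107 C
t = 3107 / 13.4 = 231.9 s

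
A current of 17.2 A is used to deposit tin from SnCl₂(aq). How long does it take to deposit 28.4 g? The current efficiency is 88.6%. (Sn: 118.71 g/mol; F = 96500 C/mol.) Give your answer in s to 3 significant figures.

n(Sn) = 28.4 / 118.71 = 0.2392 mol
Sn²⁺ + 2e⁻ → Sn, so n(e⁻) = 2 × 0.2392 = 0.4784 mol
Q = 0.4784 × 96500 / 0.886 = 52110 C
t = Q / I = 52110 / 17.2 = 3030 s

3030 s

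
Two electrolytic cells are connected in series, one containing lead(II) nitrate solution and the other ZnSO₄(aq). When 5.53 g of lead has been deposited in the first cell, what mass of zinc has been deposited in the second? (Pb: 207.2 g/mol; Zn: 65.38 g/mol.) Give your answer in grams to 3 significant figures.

n(Pb) = 5.53 / 207.2 = 0.02669 mol
Pb²⁺ + 2e⁻ → Pb, so n(e⁻) = 2 × 0.02669 = 0.05338 mol
Same current for the same time ⇒ same n(e⁻) = 0.05338 mol in both cells.
Zn²⁺ + 2e⁻ → Zn, so n(Zn) = 0.05338 / 2 = 0.02669 mol
m(Zn) = 0.02669 × 65.38 = 1.74 g

1.74 g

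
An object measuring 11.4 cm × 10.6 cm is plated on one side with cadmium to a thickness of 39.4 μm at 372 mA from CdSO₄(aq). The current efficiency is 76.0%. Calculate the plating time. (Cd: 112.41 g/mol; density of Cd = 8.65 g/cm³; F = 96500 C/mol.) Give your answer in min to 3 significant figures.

417 min

Plated area = 11.4 × 10.6 = 120.8 cm²
Volume = 120.8 × 39.4×10⁻⁴ cm = 0.4760 cm³
m(Cd) = 0.4760 × 8.65 = 4.117 g
n(Cd) = 4.117 / 112.41 = 0.03662 mol; n(e⁻) = 2 × 0.03662 = 0.07324 mol
Q = 0.07324 × 96500 / 0.760 = 9300 C
t = 9300 / 0.372 = 25000 s = 417 min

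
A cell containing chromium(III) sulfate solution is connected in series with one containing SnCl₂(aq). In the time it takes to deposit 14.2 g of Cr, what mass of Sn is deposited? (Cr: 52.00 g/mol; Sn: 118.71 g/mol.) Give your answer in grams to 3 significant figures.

n(Cr) = 14.2 / 52.00 = 0.2731 mol
Cr³⁺ + 3e⁻ → Cr, so n(e⁻) = 3 × 0.2731 = 0.8193 mol
Since the cells are in series, n(e⁻) in the Sn cell is also 0.8193 mol.
Sn²⁺ + 2e⁻ → Sn, so n(Sn) = 0.8193 / 2 = 0.4097 mol
m(Sn) = 0.4097 × 118.71 = 48.6 g

48.6 g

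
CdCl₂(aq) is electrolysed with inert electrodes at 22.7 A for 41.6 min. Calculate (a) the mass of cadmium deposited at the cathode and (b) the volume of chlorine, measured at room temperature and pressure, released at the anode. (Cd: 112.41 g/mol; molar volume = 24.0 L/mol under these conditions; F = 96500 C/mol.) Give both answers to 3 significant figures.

Q = 22.7 × 2496 = 56660 C; n(e⁻) = 56660 / 96500 = 0.5872 mol
Cathode: Cd²⁺ + 2e⁻ → Cd → n(Cd) = 0.5872/2 = 0.2936 mol → 33.0 g
Anode: 2Cl⁻ → Cl₂ + 2e⁻ → n(Cl₂) = 0.5872/2 = 0.2936 mol → 7.05 L

33.0 g Cd; 7.05 L Cl₂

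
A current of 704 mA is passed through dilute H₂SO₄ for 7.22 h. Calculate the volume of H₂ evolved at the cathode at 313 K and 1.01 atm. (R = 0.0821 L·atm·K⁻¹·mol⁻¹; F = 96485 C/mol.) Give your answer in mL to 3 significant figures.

2410 mL

Q = 0.704 A × 25992 s = 18300 C
n(e⁻) = Q/F = 18300/96485 = 0.1897 mol
2H⁺ + 2e⁻ → H₂, so n(H₂) = 0.1897 / 2 = 0.09485 mol
V = nRT/P = 0.09485 × 0.0821 × 313 / 1.01 = 2.413 L
= 2410 mL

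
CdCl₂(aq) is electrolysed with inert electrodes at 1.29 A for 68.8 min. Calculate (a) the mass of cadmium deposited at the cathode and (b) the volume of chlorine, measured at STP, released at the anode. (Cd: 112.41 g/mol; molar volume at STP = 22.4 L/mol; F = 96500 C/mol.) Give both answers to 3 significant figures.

Q = 1.29 × 4128 = 5325 C; n(e⁻) = 5325 / 96500 = 0.05518 mol
Cathode: Cd²⁺ + 2e⁻ → Cd → n(Cd) = 0.05518/2 = 0.02759 mol → 3.10 g
Anode: 2Cl⁻ → Cl₂ + 2e⁻ → n(Cl₂) = 0.05518/2 = 0.02759 mol → 0.618 L

3.10 g Cd; 0.618 L Cl₂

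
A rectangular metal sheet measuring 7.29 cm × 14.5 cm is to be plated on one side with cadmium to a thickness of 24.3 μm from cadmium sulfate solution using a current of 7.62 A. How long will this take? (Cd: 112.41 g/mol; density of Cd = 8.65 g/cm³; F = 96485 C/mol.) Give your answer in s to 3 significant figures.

Plated area = 7.29 × 14.5 = 105.7 cm²
Volume = 105.7 × 24.3×10⁻⁴ cm = 0.2569 cm³
m(Cd) = 0.2569 × 8.65 = 2.222 g
n(Cd) = 2.222 / 112.41 = 0.01977 mol; n(e⁻) = 2 × 0.01977 = 0.03954 mol
Q = 0.03954 × 96485 = 3815 C
t = 3815 / 7.62 = 500.7 s

501 s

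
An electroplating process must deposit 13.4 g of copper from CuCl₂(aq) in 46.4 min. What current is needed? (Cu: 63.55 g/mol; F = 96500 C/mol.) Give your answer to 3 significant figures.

n(Cu) = 13.4 / 63.55 = 0.2109 mol
Cu²⁺ + 2e⁻ → Cu, so n(e⁻) = 2 × 0.2109 = 0.4218 mol
Q = 0.4218 × 96500 = 40700 C
I = Q / t = 40700 / 2784 s = 14.6 A

14.6 A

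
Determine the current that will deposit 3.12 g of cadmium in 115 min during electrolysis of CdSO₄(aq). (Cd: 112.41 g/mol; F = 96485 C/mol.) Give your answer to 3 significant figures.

n(Cd) = 3.12 / 112.41 = 0.02776 mol
Cd²⁺ + 2e⁻ → Cd, so n(e⁻) = 2 × 0.02776 = 0.05552 mol
Q = 0.05552 × 96485 = 5357 C
I = Q / t = 5357 / 6900 s = 0.776 A

0.776 A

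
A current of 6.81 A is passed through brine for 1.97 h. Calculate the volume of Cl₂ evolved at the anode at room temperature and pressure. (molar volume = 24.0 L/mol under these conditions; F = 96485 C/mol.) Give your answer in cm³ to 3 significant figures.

6010 cm³

Q = 6.81 A × 7092 s = 48300 C
Moles of electrons = 48300 / 96485 = 0.5006 mol
2Cl⁻ → Cl₂ + 2e⁻, so n(Cl₂) = 0.5006 / 2 = 0.2503 mol
V = 0.2503 × 24.0 = 6.007 L
= 6010 cm³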